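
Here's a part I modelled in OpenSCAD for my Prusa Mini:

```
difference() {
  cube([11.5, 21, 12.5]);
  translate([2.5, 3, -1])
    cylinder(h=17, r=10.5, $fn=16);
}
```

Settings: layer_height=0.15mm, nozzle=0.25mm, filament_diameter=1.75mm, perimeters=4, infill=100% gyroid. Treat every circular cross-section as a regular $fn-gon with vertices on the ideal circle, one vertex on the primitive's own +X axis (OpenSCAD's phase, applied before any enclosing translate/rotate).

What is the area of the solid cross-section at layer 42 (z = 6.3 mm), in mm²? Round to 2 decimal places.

101.78 mm²

At z = 6.3 mm: the cube (footprint 11.5×21) is included at this height (area 241.50 mm²); the r=10.5 cylinder at (2.5, 3) gives a regular 16-gon of circumradius 10.5 (constant along its height) (area = (16/2)·10.500²·sin(360°/16) = 337.53 mm²); Taking the first minus the rest: starting from the 11.5×21 cube (241.50 mm²), the r=10.5 cylinder at (2.5, 3) partially overlaps it — only the 139.72 mm² overlap (of its 337.53 mm²) is removed, clipping the outline — area = 101.78 mm². Overall, the cross-section is a single solid region. Net area = 101.78 mm².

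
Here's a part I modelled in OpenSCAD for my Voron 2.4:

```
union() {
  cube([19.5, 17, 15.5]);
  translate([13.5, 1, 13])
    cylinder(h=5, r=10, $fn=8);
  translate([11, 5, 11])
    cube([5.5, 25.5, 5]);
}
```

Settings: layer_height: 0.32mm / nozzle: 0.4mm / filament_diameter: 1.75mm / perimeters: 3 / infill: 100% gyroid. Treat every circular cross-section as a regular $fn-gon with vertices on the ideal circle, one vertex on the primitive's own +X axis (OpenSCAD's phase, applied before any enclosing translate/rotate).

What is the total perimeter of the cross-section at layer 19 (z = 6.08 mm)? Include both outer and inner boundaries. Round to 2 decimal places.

At z = 6.08 mm: the cube is present — its section is the full 19.5×17 rectangle (perimeter 73.00 mm); the cylinder at (13.5, 1) is not intersected at this z (z outside [13, 18]); the cube at (11, 5) is not intersected at this z (z outside [11, 16]); Merging all regions: only the 19.5×17 cube is present, so the union is just that shape — boundary = 73.00 mm. Overall, the cross-section is a single solid region. Total boundary length (outer) = 73.00 mm.

73.00 mm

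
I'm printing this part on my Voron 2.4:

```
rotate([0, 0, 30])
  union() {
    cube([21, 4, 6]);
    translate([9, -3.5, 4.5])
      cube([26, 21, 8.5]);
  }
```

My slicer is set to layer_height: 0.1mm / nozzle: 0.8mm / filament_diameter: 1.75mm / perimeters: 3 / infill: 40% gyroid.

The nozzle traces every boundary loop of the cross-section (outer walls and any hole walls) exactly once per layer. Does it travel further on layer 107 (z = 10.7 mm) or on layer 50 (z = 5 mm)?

layer 50 (z = 5 mm)

Layer 107 (z = 10.7): the cube is not intersected at this z (z outside [0, 6]); the cube at (9, -3.5) is present — its section is the full 26×21 rectangle (perimeter 94.00 mm); Merging all regions: only the 26×21 cube at (9, -3.5) is present, so the union is just that shape — boundary = 94.00 mm; (rotated 30° about Z; rotation is an isometry so areas/perimeters/island counts are preserved). So its perimeter = 94.00 mm. Layer 50 (z = 5): the cube is present — its section is the full 21×4 rectangle (perimeter 50.00 mm); the cube at (9, -3.5) is present — its section is the full 26×21 rectangle (perimeter 94.00 mm); Merging all regions: the regions partially overlap (shared area 48.00 mm²), so the edge portions inside another operand are dropped and the merged outline is re-measured after clipping — boundary = 112.00 mm; (whole slice rotated 30° about Z — lengths, areas and connectivity unchanged). So its perimeter = 112.00 mm. Layer 50 is larger (112.00 vs 94.00 mm).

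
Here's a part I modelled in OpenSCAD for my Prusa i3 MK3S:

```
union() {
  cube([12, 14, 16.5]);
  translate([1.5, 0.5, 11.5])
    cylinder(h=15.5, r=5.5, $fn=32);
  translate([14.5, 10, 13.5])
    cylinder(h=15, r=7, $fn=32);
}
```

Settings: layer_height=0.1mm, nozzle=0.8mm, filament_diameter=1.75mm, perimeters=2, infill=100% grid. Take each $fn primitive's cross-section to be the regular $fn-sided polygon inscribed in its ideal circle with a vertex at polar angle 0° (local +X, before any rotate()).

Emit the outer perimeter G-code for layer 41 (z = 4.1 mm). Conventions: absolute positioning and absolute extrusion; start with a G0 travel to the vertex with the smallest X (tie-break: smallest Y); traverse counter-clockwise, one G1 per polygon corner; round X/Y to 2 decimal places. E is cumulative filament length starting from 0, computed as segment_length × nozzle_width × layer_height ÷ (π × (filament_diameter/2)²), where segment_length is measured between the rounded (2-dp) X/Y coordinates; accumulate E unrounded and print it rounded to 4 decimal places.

At z = 4.1 mm: the cube (footprint 12×14) is included at this height; the cylinder at (1.5, 0.5) is absent (z outside [11.5, 27]); the cylinder at (14.5, 10) does not reach this height (z outside [13.5, 28.5]); Taking the union: only the 12×14 cube is present, so the union is just that shape — 1 connected region. The outline is a single polygon with 4 vertices. Extrusion per mm of travel: 0.8 × 0.1 / (π × 0.875²) = 0.033260. Accumulating E over each segment gives final E = 1.7295.

G0 X0.00 Y0.00 Z4.10
G1 X12.00 Y0.00 E0.3991
G1 X12.00 Y14.00 E0.8648
G1 X0.00 Y14.00 E1.2639
G1 X0.00 Y0.00 E1.7295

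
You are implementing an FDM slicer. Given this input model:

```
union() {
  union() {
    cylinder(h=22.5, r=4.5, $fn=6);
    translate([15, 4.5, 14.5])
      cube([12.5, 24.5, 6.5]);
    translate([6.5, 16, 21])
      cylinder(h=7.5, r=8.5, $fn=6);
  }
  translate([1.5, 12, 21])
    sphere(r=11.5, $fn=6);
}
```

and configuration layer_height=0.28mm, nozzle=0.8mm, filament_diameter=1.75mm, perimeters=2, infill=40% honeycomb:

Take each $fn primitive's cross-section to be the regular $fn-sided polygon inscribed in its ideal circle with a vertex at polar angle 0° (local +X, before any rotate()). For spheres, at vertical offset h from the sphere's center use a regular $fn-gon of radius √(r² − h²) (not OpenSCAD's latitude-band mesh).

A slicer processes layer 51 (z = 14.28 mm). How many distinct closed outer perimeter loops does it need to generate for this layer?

At z = 14.28 mm: the cylinder: section is a regular 6-gon, circumradius r=4.5; the cube at (15, 4.5) does not reach this height (z outside [14.5, 21]); the cylinder at (6.5, 16) is not intersected at this z (z outside [21, 28.5]); Taking the union: only the r=4.5 cylinder is present, so the union is just that shape — 1 connected region; the r=11.5 sphere at (1.5, 12) contributes a regular 6-gon of circumradius √(11.5²−6.72²) = 9.332; Taking the union: the 2 present regions are separate (no shared area or edge), so areas and boundary lengths simply add and each stays a separate island — 2 connected regions. The result has 2 disconnected regions.

2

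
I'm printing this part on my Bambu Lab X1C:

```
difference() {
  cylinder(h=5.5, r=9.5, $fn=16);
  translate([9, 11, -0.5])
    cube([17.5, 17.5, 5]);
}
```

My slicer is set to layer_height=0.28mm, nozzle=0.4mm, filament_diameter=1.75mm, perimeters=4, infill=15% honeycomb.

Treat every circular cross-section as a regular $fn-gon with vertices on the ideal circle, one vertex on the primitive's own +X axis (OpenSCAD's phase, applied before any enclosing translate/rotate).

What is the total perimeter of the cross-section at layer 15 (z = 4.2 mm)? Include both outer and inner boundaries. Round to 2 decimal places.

At z = 4.2 mm: the cylinder: section is a regular 16-gon, circumradius r=9.5 (perimeter = 2·16·9.500·sin(180°/16) = 59.31 mm); the cube at (9, 11) is present — its section is the full 17.5×17.5 rectangle (perimeter 70.00 mm); Subtracting the remaining from the first: starting from the r=9.5 cylinder, the 17.5×17.5 cube at (9, 11) misses the remaining region (no effect) — boundary = 59.31 mm. Overall, the cross-section is a single solid region. Total boundary length (outer) = 59.31 mm.

59.31 mm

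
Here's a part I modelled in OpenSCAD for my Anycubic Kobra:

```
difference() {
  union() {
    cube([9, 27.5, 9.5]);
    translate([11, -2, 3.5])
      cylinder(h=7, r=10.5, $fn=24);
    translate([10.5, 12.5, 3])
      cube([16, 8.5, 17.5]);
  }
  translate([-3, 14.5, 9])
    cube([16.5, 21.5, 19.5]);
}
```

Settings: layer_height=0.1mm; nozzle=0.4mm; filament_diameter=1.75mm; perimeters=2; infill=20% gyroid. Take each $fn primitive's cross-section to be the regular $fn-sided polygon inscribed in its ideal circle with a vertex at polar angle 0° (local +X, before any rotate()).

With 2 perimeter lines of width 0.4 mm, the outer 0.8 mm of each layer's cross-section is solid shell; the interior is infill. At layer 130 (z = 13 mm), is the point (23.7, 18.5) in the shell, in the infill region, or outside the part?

At z = 13 mm: the cube does not reach this height (z outside [0, 9.5]); the cylinder at (11, -2) does not reach this height (z outside [3.5, 10.5]); the cube at (10.5, 12.5) (footprint 16×8.5) is included at this height; Merging all regions: only the 16×8.5 cube at (10.5, 12.5) is present, so the union is just that shape — 1 connected region; the cube at (-3, 14.5) is present — its section is the full 16.5×21.5 rectangle; Taking the first minus the rest: starting from that combined region, the 16.5×21.5 cube at (-3, 14.5) partially overlaps it — only the 19.50 mm² overlap (of its 354.75 mm²) is removed, clipping the outline — 1 connected region. Overall, the cross-section is a single solid region. The nearest boundary edge runs (13.50, 21.00)→(26.50, 21.00); distance from the point to it = 2.50 mm. The point is inside the cross-section and 2.50 mm from the nearest boundary — more than the 0.8 mm shell width (2 × 0.4), so it's in the infill interior.

infill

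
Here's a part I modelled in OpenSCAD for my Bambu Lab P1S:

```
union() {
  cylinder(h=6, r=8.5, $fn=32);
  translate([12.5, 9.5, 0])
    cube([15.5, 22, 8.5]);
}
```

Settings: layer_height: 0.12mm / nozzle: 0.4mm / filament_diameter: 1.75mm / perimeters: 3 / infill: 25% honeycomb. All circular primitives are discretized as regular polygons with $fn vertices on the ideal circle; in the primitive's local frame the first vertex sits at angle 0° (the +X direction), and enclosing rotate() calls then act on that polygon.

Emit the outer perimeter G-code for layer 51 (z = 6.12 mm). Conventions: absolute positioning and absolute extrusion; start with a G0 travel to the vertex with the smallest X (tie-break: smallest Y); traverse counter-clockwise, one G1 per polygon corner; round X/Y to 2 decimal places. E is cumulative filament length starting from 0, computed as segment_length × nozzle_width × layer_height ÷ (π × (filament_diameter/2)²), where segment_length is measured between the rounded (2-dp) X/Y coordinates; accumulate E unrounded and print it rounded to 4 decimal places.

G0 X12.50 Y9.50 Z6.12
G1 X28.00 Y9.50 E0.3093
G1 X28.00 Y31.50 E0.7484
G1 X12.50 Y31.50 E1.0577
G1 X12.50 Y9.50 E1.4967

At z = 6.12 mm: the cylinder is absent (z outside [0, 6]); the cube at (12.5, 9.5) (footprint 15.5×22) is included at this height; Combining (union): only the 15.5×22 cube at (12.5, 9.5) is present, so the union is just that shape — 1 connected region. The outline is a single polygon with 4 vertices. Extrusion per mm of travel: 0.4 × 0.12 / (π × 0.875²) = 0.019956. Accumulating E over each segment gives final E = 1.4967.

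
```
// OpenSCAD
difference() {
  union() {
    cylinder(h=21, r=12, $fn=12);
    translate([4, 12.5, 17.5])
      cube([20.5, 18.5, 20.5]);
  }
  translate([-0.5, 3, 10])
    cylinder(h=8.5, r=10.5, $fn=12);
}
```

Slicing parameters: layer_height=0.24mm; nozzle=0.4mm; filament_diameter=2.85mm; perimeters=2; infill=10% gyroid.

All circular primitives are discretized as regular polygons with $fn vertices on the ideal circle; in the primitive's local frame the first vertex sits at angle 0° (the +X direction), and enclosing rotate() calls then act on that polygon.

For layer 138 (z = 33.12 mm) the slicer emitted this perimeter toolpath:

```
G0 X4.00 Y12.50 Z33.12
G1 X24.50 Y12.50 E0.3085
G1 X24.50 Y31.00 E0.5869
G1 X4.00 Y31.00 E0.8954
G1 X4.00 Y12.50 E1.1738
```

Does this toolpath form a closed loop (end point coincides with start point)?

Start point (G0): (4.00, 12.50). End point (last G1): the path returns to the start — closed.

yes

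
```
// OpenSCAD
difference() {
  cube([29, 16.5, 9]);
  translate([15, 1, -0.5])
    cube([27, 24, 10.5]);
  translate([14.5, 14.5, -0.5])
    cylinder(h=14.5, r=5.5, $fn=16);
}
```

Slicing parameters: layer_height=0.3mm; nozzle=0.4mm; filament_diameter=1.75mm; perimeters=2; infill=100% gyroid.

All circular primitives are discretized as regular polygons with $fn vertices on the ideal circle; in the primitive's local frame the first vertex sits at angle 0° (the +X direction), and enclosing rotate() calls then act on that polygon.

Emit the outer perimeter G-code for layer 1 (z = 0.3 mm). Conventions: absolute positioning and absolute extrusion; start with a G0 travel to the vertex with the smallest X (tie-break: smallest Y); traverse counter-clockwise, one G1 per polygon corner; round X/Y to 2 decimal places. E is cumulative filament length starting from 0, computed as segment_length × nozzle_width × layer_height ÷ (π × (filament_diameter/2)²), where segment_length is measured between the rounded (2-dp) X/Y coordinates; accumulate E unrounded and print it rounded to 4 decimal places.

G0 X0.00 Y0.00 Z0.30
G1 X29.00 Y0.00 E1.4468
G1 X29.00 Y1.00 E1.4967
G1 X15.00 Y1.00 E2.1952
G1 X15.00 Y9.10 E2.5993
G1 X14.50 Y9.00 E2.6247
G1 X12.40 Y9.42 E2.7316
G1 X10.61 Y10.61 E2.8388
G1 X9.42 Y12.40 E2.9460
G1 X9.00 Y14.50 E3.0529
G1 X9.40 Y16.50 E3.1546
G1 X0.00 Y16.50 E3.6236
G1 X0.00 Y0.00 E4.4468

At z = 0.3 mm: the cube is present — its section is the full 29×16.5 rectangle; the cube at (15, 1) (footprint 27×24) is included at this height; the cylinder at (14.5, 14.5): section is a regular 16-gon, circumradius r=5.5; Taking the first minus the rest: starting from the 29×16.5 cube, the 27×24 cube at (15, 1) partially overlaps it — only the 217.00 mm² overlap (of its 648.00 mm²) is removed, clipping the outline; the r=5.5 cylinder at (14.5, 14.5) partially overlaps it — only the 37.48 mm² overlap (of its 92.61 mm²) is removed, clipping the outline — 1 connected region. The outline is a single polygon with 12 vertices. Extrusion per mm of travel: 0.4 × 0.3 / (π × 0.875²) = 0.049890. Accumulating E over each segment gives final E = 4.4468.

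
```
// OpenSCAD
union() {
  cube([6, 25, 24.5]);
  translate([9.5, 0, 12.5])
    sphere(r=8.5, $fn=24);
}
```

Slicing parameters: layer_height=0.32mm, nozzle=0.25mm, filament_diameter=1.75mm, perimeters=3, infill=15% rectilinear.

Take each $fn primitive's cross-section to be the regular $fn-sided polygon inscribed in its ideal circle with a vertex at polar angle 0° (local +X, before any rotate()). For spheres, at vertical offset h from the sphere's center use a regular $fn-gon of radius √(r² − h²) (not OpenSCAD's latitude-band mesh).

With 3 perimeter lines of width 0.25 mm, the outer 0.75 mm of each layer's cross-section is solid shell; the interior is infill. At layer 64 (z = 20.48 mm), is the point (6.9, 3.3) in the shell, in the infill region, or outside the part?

outside

At z = 20.48 mm: the cube (footprint 6×25) is included at this height; the r=8.5 sphere at (9.5, 0) slices to a regular 24-gon of circumradius 2.927 (√(r²−h²) with h=7.98 from center); Combining (union): the 2 present regions are separate (no shared area or edge), so areas and boundary lengths simply add and each stays a separate island — 2 connected regions. Overall, the cross-section has 2 separate islands. The nearest boundary edge runs (6.00, 25.00)→(6.00, 0.00); distance from the point to it = 0.90 mm. The point is not inside any of the regions above, so it lies outside the cross-section (0.90 mm from the nearest boundary).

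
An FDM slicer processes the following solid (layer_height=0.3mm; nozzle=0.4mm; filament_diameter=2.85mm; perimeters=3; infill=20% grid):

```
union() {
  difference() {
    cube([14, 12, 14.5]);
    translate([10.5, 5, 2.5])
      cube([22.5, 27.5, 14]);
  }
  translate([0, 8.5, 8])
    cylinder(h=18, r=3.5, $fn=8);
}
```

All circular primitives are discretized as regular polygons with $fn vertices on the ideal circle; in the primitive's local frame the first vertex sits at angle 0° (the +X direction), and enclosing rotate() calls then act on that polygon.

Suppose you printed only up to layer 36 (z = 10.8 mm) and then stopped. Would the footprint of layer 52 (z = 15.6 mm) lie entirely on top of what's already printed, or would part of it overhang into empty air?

entirely on top

Compare the two slices. At z = 10.8: the cube is present — its section is the full 14×12 rectangle (area 168.00 mm²); the 22.5×27.5 cube at (10.5, 5) contributes its full rectangle (area 618.75 mm²); After the difference (first − rest): starting from the 14×12 cube (168.00 mm²), the 22.5×27.5 cube at (10.5, 5) partially overlaps it — only the 24.50 mm² overlap (of its 618.75 mm²) is removed, clipping the outline — area = 143.50 mm²; the r=3.5 cylinder at (0, 8.5) gives a regular 8-gon of circumradius 3.5 (constant along its height) (area = (8/2)·3.500²·sin(360°/8) = 34.65 mm²); Taking the union: the regions partially overlap — summed areas 178.15 mm² minus the doubly-counted overlap 17.32 mm² gives 160.82 mm² — area = 160.82 mm². At z = 15.6: the cube is not intersected at this z (z outside [0, 14.5]); the 22.5×27.5 cube at (10.5, 5) contributes its full rectangle (area 618.75 mm²); Subtracting the remaining from the first: the first operand is absent here, so nothing remains; the r=3.5 cylinder at (0, 8.5) gives a regular 8-gon of circumradius 3.5 (constant along its height) (area = (8/2)·3.500²·sin(360°/8) = 34.65 mm²); Taking the union: only the r=3.5 cylinder at (0, 8.5) is present, so the union is just that shape — area = 34.65 mm². Checking containment: the cross-section at z = 15.6 is a subset of the cross-section at z = 10.8.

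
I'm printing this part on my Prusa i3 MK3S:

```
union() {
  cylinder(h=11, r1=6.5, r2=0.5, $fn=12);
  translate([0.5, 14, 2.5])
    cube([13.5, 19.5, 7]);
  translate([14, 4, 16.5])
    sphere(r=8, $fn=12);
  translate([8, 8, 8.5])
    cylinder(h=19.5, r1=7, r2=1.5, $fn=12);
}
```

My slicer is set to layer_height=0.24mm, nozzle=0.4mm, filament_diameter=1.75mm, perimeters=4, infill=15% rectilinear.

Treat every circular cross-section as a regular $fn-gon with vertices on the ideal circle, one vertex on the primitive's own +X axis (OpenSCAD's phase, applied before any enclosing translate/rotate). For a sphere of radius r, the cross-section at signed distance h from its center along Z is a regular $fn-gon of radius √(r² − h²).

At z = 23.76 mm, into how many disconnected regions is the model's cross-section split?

2

At z = 23.76 mm: the cone is absent (z outside [0, 11]); the cube at (0.5, 14) does not reach this height (z outside [2.5, 9.5]); the sphere at (14, 4): section is a regular 12-gon, circumradius = √(r²−h²) = √(8²−7.26²) = 3.360; the cone at (8, 8): at t=0.783 of its height the radius interpolates to r₁+(r₂−r₁)t = 2.696, giving a regular 12-gon of that circumradius; Combining (union): the 2 present regions are separate (no shared area or edge), so areas and boundary lengths simply add and each stays a separate island — 2 connected regions. The result has 2 disconnected regions.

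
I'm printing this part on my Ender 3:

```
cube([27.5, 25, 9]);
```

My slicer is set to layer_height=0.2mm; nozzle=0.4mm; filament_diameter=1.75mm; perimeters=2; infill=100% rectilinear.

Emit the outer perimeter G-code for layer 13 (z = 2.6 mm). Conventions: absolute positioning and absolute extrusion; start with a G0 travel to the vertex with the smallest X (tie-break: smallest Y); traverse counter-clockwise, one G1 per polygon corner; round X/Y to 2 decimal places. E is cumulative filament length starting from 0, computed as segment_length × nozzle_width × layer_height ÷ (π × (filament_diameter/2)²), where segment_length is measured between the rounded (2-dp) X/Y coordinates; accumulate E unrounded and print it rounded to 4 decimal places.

G0 X0.00 Y0.00 Z2.60
G1 X27.50 Y0.00 E0.9147
G1 X27.50 Y25.00 E1.7462
G1 X0.00 Y25.00 E2.6608
G1 X0.00 Y0.00 E3.4923

At z = 2.6 mm: the cube (footprint 27.5×25) is included at this height. The outline is a single polygon with 4 vertices. Extrusion per mm of travel: 0.4 × 0.2 / (π × 0.875²) = 0.033260. Accumulating E over each segment gives final E = 3.4923.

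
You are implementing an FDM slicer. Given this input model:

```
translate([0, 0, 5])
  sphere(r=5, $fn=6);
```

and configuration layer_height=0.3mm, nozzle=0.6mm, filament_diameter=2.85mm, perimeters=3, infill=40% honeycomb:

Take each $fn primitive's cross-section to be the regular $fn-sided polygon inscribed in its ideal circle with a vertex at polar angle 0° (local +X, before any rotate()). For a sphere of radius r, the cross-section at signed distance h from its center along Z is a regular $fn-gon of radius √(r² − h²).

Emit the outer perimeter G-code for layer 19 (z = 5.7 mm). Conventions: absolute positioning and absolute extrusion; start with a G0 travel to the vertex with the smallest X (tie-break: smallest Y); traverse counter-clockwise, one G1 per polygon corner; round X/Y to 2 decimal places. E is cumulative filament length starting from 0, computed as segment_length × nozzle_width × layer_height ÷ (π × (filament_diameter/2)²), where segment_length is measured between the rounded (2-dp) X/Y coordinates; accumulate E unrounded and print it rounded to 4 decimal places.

At z = 5.7 mm: the r=5 sphere slices to a regular 6-gon of circumradius 4.951 (√(r²−h²) with h=0.7 from center). The outline is a single polygon with 6 vertices. Extrusion per mm of travel: 0.6 × 0.3 / (π × 1.425²) = 0.028216. Accumulating E over each segment gives final E = 0.8386.

G0 X-4.95 Y0.00 Z5.70
G1 X-2.48 Y-4.29 E0.1397
G1 X2.48 Y-4.29 E0.2796
G1 X4.95 Y0.00 E0.4193
G1 X2.48 Y4.29 E0.5590
G1 X-2.48 Y4.29 E0.6989
G1 X-4.95 Y0.00 E0.8386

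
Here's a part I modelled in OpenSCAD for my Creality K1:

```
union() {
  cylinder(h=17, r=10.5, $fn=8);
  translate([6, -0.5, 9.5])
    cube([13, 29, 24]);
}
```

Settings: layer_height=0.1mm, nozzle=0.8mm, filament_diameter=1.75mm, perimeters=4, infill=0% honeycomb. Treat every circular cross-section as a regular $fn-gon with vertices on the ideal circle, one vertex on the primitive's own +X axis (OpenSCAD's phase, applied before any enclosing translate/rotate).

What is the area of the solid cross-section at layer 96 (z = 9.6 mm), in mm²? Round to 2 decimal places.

664.22 mm²

At z = 9.6 mm: the r=10.5 cylinder contributes a regular 8-gon of circumradius 10.5 (area = (8/2)·10.500²·sin(360°/8) = 311.83 mm²); the cube at (6, -0.5) is present — its section is the full 13×29 rectangle (area 377.00 mm²); Merging all regions: the regions partially overlap — summed areas 688.83 mm² minus the doubly-counted overlap 24.61 mm² gives 664.22 mm² — area = 664.22 mm². Overall, the cross-section is a single solid region. Net area = 664.22 mm².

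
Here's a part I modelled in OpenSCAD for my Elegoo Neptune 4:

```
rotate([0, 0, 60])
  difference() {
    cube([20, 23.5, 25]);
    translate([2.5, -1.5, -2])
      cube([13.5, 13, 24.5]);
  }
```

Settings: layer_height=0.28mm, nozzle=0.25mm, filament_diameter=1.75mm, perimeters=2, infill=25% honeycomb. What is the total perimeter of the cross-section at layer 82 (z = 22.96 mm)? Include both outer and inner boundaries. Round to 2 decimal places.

87.00 mm

At z = 22.96 mm: the cube is present — its section is the full 20×23.5 rectangle (perimeter 87.00 mm); the cube at (2.5, -1.5) does not reach this height (z outside [-2, 22.5]); Taking the first minus the rest: none of the subtracted shapes is present at this height, so the 20×23.5 cube is unchanged — boundary = 87.00 mm; (whole slice rotated 60° about Z — lengths, areas and connectivity unchanged). Overall, the cross-section is a single solid region. Total boundary length (outer) = 87.00 mm.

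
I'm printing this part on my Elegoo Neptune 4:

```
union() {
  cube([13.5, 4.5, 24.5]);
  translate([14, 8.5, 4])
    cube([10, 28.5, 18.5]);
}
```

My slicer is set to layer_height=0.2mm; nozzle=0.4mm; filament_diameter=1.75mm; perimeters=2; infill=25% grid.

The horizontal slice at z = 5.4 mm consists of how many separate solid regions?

2

At z = 5.4 mm: the cube (footprint 13.5×4.5) is included at this height; the cube at (14, 8.5) is present — its section is the full 10×28.5 rectangle; Combining (union): the 2 present regions are separate (no shared area or edge), so areas and boundary lengths simply add and each stays a separate island — 2 connected regions. The result has 2 disconnected regions.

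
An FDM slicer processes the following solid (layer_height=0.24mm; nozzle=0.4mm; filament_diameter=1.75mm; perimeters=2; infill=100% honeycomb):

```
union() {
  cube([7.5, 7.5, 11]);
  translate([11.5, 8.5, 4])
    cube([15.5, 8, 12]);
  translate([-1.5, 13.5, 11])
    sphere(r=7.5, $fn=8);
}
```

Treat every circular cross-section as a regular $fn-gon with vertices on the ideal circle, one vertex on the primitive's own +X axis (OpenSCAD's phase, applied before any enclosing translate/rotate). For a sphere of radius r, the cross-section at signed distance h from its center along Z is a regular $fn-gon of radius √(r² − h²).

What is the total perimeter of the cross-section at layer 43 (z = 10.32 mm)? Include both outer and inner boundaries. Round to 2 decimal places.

At z = 10.32 mm: the cube is present — its section is the full 7.5×7.5 rectangle (perimeter 30.00 mm); the cube at (11.5, 8.5) is present — its section is the full 15.5×8 rectangle (perimeter 47.00 mm); the r=7.5 sphere at (-1.5, 13.5) contributes a regular 8-gon of circumradius √(7.5²−0.68²) = 7.469 (perimeter = 2·8·7.469·sin(180°/8) = 45.73 mm); Taking the union: the regions partially overlap (shared area 0.87 mm²), so the edge portions inside another operand are dropped and the merged outline is re-measured after clipping — boundary = 117.62 mm. Overall, the cross-section has 2 separate islands. Total boundary length (outer) = 117.62 mm.

117.62 mm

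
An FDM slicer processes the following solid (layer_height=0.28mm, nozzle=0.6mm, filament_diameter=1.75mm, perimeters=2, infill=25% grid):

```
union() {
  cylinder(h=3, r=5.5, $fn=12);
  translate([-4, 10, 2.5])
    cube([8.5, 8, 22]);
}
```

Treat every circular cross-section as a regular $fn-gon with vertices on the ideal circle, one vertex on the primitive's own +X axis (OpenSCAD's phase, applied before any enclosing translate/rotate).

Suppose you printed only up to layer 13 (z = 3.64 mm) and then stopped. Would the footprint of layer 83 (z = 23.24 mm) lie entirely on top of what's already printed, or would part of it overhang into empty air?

entirely on top

Compare the two slices. At z = 3.64: the cylinder is absent (z outside [0, 3]); the cube at (-4, 10) (footprint 8.5×8) is included at this height (area 68.00 mm²); Combining (union): only the 8.5×8 cube at (-4, 10) is present, so the union is just that shape — area = 68.00 mm². At z = 23.24: the cylinder does not reach this height (z outside [0, 3]); the cube at (-4, 10) is present — its section is the full 8.5×8 rectangle (area 68.00 mm²); Combining (union): only the 8.5×8 cube at (-4, 10) is present, so the union is just that shape — area = 68.00 mm². Checking containment: the cross-section at z = 23.24 is a subset of the cross-section at z = 3.64.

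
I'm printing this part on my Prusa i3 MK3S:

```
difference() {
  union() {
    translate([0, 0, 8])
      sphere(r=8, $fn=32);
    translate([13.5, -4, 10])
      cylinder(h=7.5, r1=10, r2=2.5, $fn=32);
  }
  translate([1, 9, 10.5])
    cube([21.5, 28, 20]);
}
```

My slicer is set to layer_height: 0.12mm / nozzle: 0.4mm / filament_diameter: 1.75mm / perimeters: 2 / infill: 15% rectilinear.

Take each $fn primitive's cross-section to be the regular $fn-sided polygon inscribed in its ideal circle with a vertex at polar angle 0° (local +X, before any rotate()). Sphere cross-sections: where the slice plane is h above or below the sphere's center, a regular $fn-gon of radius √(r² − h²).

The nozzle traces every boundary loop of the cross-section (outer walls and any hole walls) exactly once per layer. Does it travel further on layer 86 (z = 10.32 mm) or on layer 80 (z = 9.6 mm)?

Layer 86 (z = 10.32): the r=8 sphere slices to a regular 32-gon of circumradius 7.656 (√(r²−h²) with h=2.32 from center) (perimeter = 2·32·7.656·sin(180°/32) = 48.03 mm); the cone at (13.5, -4) contributes a regular 32-gon of circumradius 9.680 (interpolated between r1=10 and r2=2.5 at t=0.043) (perimeter = 2·32·9.680·sin(180°/32) = 60.72 mm); Merging all regions: the regions partially overlap (shared area 21.63 mm²), so the edge portions inside another operand are dropped and the merged outline is re-measured after clipping — boundary = 87.49 mm; the cube at (1, 9) is not intersected at this z (z outside [10.5, 30.5]); Taking the first minus the rest: none of the subtracted shapes is present at this height, so that combined region is unchanged — boundary = 87.49 mm. So its perimeter = 87.49 mm. Layer 80 (z = 9.6): the r=8 sphere slices to a regular 32-gon of circumradius 7.838 (√(r²−h²) with h=1.6 from center) (perimeter = 2·32·7.838·sin(180°/32) = 49.17 mm); the cone at (13.5, -4) is absent (z outside [10, 17.5]); Combining (union): only the r=8 sphere is present, so the union is just that shape — boundary = 49.17 mm; the cube at (1, 9) does not reach this height (z outside [10.5, 30.5]); Subtracting the remaining from the first: none of the subtracted shapes is present at this height, so the result so far is unchanged — boundary = 49.17 mm. So its perimeter = 49.17 mm. Layer 86 is larger (87.49 vs 49.17 mm).

layer 86 (z = 10.32 mm)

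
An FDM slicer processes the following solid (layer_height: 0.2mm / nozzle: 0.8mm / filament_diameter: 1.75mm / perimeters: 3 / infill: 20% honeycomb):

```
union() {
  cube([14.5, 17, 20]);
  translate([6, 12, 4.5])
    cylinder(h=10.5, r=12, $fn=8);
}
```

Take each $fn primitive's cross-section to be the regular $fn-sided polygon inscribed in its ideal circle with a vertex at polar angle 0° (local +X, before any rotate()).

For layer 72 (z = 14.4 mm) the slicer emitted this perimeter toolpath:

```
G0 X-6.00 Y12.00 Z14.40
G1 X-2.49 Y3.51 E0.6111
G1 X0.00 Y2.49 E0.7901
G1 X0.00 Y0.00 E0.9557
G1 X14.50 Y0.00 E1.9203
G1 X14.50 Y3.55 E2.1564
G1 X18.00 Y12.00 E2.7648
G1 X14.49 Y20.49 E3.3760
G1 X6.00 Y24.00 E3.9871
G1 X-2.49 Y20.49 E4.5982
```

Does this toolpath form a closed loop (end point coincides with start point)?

Start point (G0): (-6.00, 12.00). End point (last G1): the path does not return to the start — open.

no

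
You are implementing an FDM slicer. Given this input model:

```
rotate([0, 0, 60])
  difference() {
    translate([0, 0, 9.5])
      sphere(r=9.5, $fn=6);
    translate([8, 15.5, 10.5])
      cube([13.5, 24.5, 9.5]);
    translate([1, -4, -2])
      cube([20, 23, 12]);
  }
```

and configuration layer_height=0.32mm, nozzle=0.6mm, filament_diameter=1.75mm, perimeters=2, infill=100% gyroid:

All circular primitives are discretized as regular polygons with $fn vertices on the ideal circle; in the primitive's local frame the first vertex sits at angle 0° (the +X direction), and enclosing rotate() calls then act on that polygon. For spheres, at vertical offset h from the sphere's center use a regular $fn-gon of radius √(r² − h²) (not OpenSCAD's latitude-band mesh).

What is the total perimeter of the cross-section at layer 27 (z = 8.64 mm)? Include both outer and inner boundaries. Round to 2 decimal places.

57.30 mm

At z = 8.64 mm: the r=9.5 sphere contributes a regular 6-gon of circumradius √(9.5²−0.86²) = 9.461 (perimeter = 2·6·9.461·sin(180°/6) = 56.77 mm); the cube at (8, 15.5) does not reach this height (z outside [10.5, 20]); the cube at (1, -4) is present — its section is the full 20×23 rectangle (perimeter 86.00 mm); Taking the first minus the rest: starting from the r=9.5 sphere, the 20×23 cube at (1, -4) partially overlaps it — only the 79.17 mm² overlap (of its 460.00 mm²) is removed, clipping the outline — boundary = 57.30 mm; (whole slice rotated 60° about Z — lengths, areas and connectivity unchanged). Overall, the cross-section is a single solid region. Total boundary length (outer) = 57.30 mm.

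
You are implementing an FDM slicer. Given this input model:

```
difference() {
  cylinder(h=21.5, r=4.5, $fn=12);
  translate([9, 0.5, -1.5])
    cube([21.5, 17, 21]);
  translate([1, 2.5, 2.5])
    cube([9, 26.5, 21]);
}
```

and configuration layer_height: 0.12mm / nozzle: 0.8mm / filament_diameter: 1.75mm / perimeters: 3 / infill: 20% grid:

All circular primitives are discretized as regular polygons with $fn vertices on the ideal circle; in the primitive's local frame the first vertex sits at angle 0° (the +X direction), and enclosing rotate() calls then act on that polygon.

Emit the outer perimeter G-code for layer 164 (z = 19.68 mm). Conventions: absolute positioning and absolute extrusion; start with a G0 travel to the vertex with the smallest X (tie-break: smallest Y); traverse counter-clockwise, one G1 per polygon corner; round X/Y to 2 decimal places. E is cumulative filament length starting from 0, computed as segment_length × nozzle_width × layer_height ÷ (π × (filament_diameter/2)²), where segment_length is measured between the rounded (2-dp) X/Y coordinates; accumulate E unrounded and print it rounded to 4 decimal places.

At z = 19.68 mm: the cylinder: section is a regular 12-gon, circumradius r=4.5; the cube at (9, 0.5) is absent (z outside [-1.5, 19.5]); the cube at (1, 2.5) is present — its section is the full 9×26.5 rectangle; Subtracting the remaining from the first: starting from the r=4.5 cylinder, the 9×26.5 cube at (1, 2.5) partially overlaps it — only the 2.93 mm² overlap (of its 238.50 mm²) is removed, clipping the outline — 1 connected region. The outline is a single polygon with 14 vertices. Extrusion per mm of travel: 0.8 × 0.12 / (π × 0.875²) = 0.039912. Accumulating E over each segment gives final E = 1.1603.

G0 X-4.50 Y0.00 Z19.68
G1 X-3.90 Y-2.25 E0.0929
G1 X-2.25 Y-3.90 E0.1861
G1 X0.00 Y-4.50 E0.2790
G1 X2.25 Y-3.90 E0.3720
G1 X3.90 Y-2.25 E0.4651
G1 X4.50 Y0.00 E0.5580
G1 X3.90 Y2.25 E0.6510
G1 X3.65 Y2.50 E0.6651
G1 X1.00 Y2.50 E0.7708
G1 X1.00 Y4.23 E0.8399
G1 X0.00 Y4.50 E0.8812
G1 X-2.25 Y3.90 E0.9742
G1 X-3.90 Y2.25 E1.0673
G1 X-4.50 Y0.00 E1.1603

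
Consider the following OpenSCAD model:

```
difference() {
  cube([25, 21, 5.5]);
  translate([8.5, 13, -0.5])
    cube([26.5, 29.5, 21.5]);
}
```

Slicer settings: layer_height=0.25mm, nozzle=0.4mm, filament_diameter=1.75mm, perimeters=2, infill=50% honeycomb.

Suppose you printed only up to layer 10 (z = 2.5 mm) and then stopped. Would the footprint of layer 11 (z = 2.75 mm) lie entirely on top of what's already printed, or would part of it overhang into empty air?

Compare the two slices. At z = 2.5: the 25×21 cube contributes its full rectangle (area 525.00 mm²); the cube at (8.5, 13) is present — its section is the full 26.5×29.5 rectangle (area 781.75 mm²); Taking the first minus the rest: starting from the 25×21 cube (525.00 mm²), the 26.5×29.5 cube at (8.5, 13) partially overlaps it — only the 132.00 mm² overlap (of its 781.75 mm²) is removed, clipping the outline — area = 393.00 mm². At z = 2.75: the cube (footprint 25×21) is included at this height (area 525.00 mm²); the 26.5×29.5 cube at (8.5, 13) contributes its full rectangle (area 781.75 mm²); After the difference (first − rest): starting from the 25×21 cube (525.00 mm²), the 26.5×29.5 cube at (8.5, 13) partially overlaps it — only the 132.00 mm² overlap (of its 781.75 mm²) is removed, clipping the outline — area = 393.00 mm². Checking containment: the cross-section at z = 2.75 is a subset of the cross-section at z = 2.5.

entirely on top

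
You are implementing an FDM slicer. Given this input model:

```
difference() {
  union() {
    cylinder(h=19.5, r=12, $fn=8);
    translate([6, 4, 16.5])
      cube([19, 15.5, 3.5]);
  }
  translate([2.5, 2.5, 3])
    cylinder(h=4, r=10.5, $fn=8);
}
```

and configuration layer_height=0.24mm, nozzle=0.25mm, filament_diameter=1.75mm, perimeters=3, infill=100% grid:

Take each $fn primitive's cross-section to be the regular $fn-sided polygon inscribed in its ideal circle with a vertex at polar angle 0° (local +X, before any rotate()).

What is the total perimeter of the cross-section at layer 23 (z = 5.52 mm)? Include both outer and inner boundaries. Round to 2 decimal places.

98.10 mm

At z = 5.52 mm: the cylinder: section is a regular 8-gon, circumradius r=12 (perimeter = 2·8·12.000·sin(180°/8) = 73.48 mm); the cube at (6, 4) is absent (z outside [16.5, 20]); Merging all regions: only the r=12 cylinder is present, so the union is just that shape — boundary = 73.48 mm; the r=10.5 cylinder at (2.5, 2.5) contributes a regular 8-gon of circumradius 10.5 (perimeter = 2·8·10.500·sin(180°/8) = 64.29 mm); Taking the first minus the rest: starting from the result so far, the r=10.5 cylinder at (2.5, 2.5) partially overlaps it — only the 279.54 mm² overlap (of its 311.83 mm²) is removed, clipping the outline — boundary = 98.10 mm. Overall, the cross-section is a single solid region. Total boundary length (outer) = 98.10 mm.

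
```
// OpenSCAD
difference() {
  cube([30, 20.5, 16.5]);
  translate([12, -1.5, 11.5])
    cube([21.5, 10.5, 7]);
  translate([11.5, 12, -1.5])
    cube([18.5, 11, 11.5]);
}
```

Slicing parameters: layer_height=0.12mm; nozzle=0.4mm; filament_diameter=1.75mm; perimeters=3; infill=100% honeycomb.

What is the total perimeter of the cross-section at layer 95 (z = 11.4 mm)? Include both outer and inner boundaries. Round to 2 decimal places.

At z = 11.4 mm: the cube is present — its section is the full 30×20.5 rectangle (perimeter 101.00 mm); the cube at (12, -1.5) does not reach this height (z outside [11.5, 18.5]); the cube at (11.5, 12) does not reach this height (z outside [-1.5, 10]); Subtracting the remaining from the first: none of the subtracted shapes is present at this height, so the 30×20.5 cube is unchanged — boundary = 101.00 mm. Overall, the cross-section is a single solid region. Total boundary length (outer) = 101.00 mm.

101.00 mm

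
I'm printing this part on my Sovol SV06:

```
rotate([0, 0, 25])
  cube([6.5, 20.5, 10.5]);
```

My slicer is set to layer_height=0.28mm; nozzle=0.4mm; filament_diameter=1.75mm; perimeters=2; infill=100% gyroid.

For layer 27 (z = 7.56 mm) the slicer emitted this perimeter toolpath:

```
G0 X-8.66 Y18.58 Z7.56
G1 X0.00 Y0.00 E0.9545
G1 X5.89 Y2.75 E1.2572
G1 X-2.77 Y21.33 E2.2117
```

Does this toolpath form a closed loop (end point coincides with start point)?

Start point (G0): (-8.66, 18.58). End point (last G1): the path does not return to the start — open.

no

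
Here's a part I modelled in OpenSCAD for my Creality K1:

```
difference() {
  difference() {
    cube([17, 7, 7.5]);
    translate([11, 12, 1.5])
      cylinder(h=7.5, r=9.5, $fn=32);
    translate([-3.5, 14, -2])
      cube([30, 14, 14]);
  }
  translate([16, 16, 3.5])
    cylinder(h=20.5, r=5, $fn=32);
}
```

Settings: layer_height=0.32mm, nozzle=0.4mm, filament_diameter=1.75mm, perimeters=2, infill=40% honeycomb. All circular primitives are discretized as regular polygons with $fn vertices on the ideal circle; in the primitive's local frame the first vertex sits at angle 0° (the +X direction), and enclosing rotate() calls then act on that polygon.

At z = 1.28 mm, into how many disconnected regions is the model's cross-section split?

1

At z = 1.28 mm: the cube (footprint 17×7) is included at this height; the cylinder at (11, 12) does not reach this height (z outside [1.5, 9]); the 30×14 cube at (-3.5, 14) contributes its full rectangle; Taking the first minus the rest: starting from the 17×7 cube, the 30×14 cube at (-3.5, 14) misses the remaining region (no effect) — 1 connected region; the cylinder at (16, 16) is not intersected at this z (z outside [3.5, 24]); Taking the first minus the rest: none of the subtracted shapes is present at this height, so that combined region is unchanged — 1 connected region. The result has 1 disconnected region.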